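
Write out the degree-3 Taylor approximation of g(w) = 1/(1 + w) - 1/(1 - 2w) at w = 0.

Expand each term separately and add.
g(0) = 0
g′(0) = -3
g′′(0) = -6
g′′′(0) = -54
The Taylor polynomial is Σ g^(k)(0)/k! · w^k.

-9*w^3 - 3*w^2 - 3*w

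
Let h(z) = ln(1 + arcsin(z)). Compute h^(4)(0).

Plug the Maclaurin series of the inner function into that of the outer and collect terms.
From the series, [z^4] h = -5/12; multiply by 4! = 24 to get -10.

-10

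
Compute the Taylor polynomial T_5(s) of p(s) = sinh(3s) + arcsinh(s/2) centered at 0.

519*s^5/256 + 215*s^3/48 + 7*s/2

Add the two expansions coefficient-wise.
p(0) = 0
p′(0) = 7/2
p′′(0) = 0
p′′′(0) = 215/8
p^(4)(0) = 0
p^(5)(0) = 7785/32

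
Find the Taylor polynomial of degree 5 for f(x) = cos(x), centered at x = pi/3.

-sqrt(3)*(x - pi/3)^5/240 + (x - pi/3)^4/48 + sqrt(3)*(x - pi/3)^3/12 - (x - pi/3)^2/4 - sqrt(3)*(x - pi/3)/2 + 1/2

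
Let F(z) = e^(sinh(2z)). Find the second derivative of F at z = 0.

4

Let u equal the inner series; expand the outer function in u and truncate.
From the series, [z^2] F = 2; multiply by 2! = 2 to get 4.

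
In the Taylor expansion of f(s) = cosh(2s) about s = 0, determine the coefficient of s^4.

c_4 = f^(4)(0)/4! = 2/3.

2/3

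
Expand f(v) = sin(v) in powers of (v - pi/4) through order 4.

f(pi/4) = sqrt(2)/2
f′(pi/4) = sqrt(2)/2
f′′(pi/4) = -sqrt(2)/2
f′′′(pi/4) = -sqrt(2)/2
f^(4)(pi/4) = sqrt(2)/2

sqrt(2)*(v - pi/4)^4/48 - sqrt(2)*(v - pi/4)^3/12 - sqrt(2)*(v - pi/4)^2/4 + sqrt(2)*(v - pi/4)/2 + sqrt(2)/2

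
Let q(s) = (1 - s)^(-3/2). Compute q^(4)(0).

945/16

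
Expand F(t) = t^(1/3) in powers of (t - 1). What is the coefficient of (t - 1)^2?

Compute the successive derivatives at the expansion point and divide by k!.
F(1) = 1
F′(1) = 1/3
F′′(1) = -2/9

-1/9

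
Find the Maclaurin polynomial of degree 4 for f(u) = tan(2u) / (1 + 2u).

Take the Cauchy product of the two expansions.

-64*u^4/3 + 32*u^3/3 - 4*u^2 + 2*u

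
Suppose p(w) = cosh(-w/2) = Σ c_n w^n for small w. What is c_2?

1/8

[w^0] = 1;  [w^1] = 0;  [w^2] = 1/8.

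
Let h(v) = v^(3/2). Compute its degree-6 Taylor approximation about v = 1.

7*(v - 1)^6/1024 - 3*(v - 1)^5/256 + 3*(v - 1)^4/128 - (v - 1)^3/16 + 3*(v - 1)^2/8 + 3*(v - 1)/2 + 1

Differentiate repeatedly and evaluate at the center.
h(1) = 1
h′(1) = 3/2
h′′(1) = 3/4
h′′′(1) = -3/8
h^(4)(1) = 9/16
h^(5)(1) = -45/32
h^(6)(1) = 315/64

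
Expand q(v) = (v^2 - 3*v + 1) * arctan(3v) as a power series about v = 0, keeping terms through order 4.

Distribute the polynomial across the series and collect like powers.
q(0) = 0
q′(0) = 3
q′′(0) = -18
q′′′(0) = -36
q^(4)(0) = 648

27*v^4 - 6*v^3 - 9*v^2 + 3*v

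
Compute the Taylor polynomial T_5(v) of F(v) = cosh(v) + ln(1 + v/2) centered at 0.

Add the two expansions coefficient-wise.
F(0) = 1
F′(0) = 1/2
F′′(0) = 3/4
F′′′(0) = 1/4
F^(4)(0) = 5/8
F^(5)(0) = 3/4

v^5/160 + 5*v^4/192 + v^3/24 + 3*v^2/8 + v/2 + 1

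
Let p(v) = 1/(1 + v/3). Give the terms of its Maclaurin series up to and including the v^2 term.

[v^0] = 1;  [v^1] = -1/3;  [v^2] = 1/9.

v^2/9 - v/3 + 1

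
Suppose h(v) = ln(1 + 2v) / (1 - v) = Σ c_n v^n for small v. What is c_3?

Multiply the numerator's expansion by the denominator's geometric series.
So c_3 = h′′′(0)/3! = 8/3.

8/3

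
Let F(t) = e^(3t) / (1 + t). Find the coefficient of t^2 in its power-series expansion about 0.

Take the Cauchy product of the two expansions.
[t^0] = 1;  [t^1] = 2;  [t^2] = 5/2.

5/2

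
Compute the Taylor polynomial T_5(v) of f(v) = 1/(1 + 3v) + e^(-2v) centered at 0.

-3649*v^5/15 + 245*v^4/3 - 85*v^3/3 + 11*v^2 - 5*v + 2

Expand each term separately and add.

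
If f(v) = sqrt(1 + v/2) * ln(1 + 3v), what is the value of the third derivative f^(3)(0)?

747/16

Multiply the two series term by term and collect like powers.
The coefficient of v^3 in the expansion is 249/32, so f′′′(0) = 3! * (249/32) = 747/16.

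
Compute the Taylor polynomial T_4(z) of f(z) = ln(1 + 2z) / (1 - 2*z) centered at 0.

28*z^4/3 + 20*z^3/3 + 2*z^2 + 2*z

Expand 1/(denominator) as a geometric series and multiply by the numerator's series.
f(0) = 0
f′(0) = 2
f′′(0) = 4
f′′′(0) = 40
f^(4)(0) = 224
Then c_k = f^(k)(0)/k! gives each Taylor coefficient.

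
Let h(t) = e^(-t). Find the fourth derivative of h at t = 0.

The coefficient of t^4 in the expansion is 1/24, so h^(4)(0) = 4! * (1/24) = 1.

1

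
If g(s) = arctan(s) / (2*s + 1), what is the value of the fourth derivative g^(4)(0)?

-176

Use 1/(1 - r) = Σ r^k on the denominator, then take the Cauchy product.
From the series, [s^4] g = -22/3; multiply by 4! = 24 to get -176.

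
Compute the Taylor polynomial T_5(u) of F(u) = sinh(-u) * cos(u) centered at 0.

Multiply the two series term by term and collect like powers.
F(0) = 0
F′(0) = -1
F′′(0) = 0
F′′′(0) = 2
F^(4)(0) = 0
F^(5)(0) = 4

u^5/30 + u^3/3 - u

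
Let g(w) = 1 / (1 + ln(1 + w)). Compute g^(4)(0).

88

Write 1/(1+u) = 1 - u + u^2 - u^3 + ... and substitute the series for u.
The coefficient of w^4 in the expansion is 11/3, so g^(4)(0) = 4! * (11/3) = 88.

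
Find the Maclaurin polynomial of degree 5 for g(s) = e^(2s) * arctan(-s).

-s^5/5 - 2*s^4/3 - 5*s^3/3 - 2*s^2 - s

Write out both Maclaurin series and multiply, keeping only the needed powers.
g(0) = 0
g′(0) = -1
g′′(0) = -4
g′′′(0) = -10
g^(4)(0) = -16
g^(5)(0) = -24
The Taylor polynomial is Σ g^(k)(0)/k! · s^k.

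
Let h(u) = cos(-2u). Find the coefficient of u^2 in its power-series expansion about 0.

-2

Compute the successive derivatives at the expansion point and divide by k!.
h(0) = 1
h′(0) = 0
h′′(0) = -4
So c_2 = h′′(0)/2! = -2.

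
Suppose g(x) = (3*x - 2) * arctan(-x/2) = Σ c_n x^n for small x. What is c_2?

Shift and add copies of the series according to the polynomial's terms.
[x^0] = 0;  [x^1] = 1;  [x^2] = -3/2.
So c_2 = g′′(0)/2! = -3/2.

-3/2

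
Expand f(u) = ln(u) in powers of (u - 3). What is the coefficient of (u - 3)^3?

1/81

f(3) = ln(3)
f′(3) = 1/3
f′′(3) = -1/9
f′′′(3) = 2/27
So c_3 = f′′′(3)/3! = 1/81.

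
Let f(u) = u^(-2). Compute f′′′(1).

The coefficient of (u - 1)^3 in the expansion is -4, so f′′′(1) = 3! * (-4) = -24.

-24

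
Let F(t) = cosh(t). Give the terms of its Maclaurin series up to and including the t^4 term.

Compute the successive derivatives at the expansion point and divide by k!.
[t^0] = 1;  [t^1] = 0;  [t^2] = 1/2;  [t^3] = 0;  [t^4] = 1/24.

t^4/24 + t^2/2 + 1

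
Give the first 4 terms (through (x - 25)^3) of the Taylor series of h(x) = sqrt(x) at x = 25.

h(25) = 5
h′(25) = 1/10
h′′(25) = -1/500
h′′′(25) = 3/25000
Then c_k = h^(k)(25)/k! gives each Taylor coefficient.

(x - 25)^3/50000 - (x - 25)^2/1000 + (x - 25)/10 + 5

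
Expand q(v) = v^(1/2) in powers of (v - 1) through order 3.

q(1) = 1
q′(1) = 1/2
q′′(1) = -1/4
q′′′(1) = 3/8
The Taylor polynomial is Σ q^(k)(1)/k! · (v - 1)^k.

(v - 1)^3/16 - (v - 1)^2/8 + (v - 1)/2 + 1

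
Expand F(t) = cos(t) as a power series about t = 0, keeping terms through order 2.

1 - t^2/2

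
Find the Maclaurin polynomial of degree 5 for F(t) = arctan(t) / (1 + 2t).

Take the Cauchy product of the two expansions.
F(0) = 0
F′(0) = 1
F′′(0) = -4
F′′′(0) = 22
F^(4)(0) = -176
F^(5)(0) = 1784
Dividing each by k! gives the coefficients c_0, ..., c_5.

223*t^5/15 - 22*t^4/3 + 11*t^3/3 - 2*t^2 + t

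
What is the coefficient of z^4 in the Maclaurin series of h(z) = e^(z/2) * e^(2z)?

625/384

Take the Cauchy product of the two expansions.
h(0) = 1
h′(0) = 5/2
h′′(0) = 25/4
h′′′(0) = 125/8
h^(4)(0) = 625/16
The Taylor polynomial is Σ h^(k)(0)/k! · z^k.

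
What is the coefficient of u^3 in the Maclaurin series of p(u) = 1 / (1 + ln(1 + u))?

-7/3

Use the geometric series for the reciprocal, then substitute.
p(0) = 1
p′(0) = -1
p′′(0) = 3
p′′′(0) = -14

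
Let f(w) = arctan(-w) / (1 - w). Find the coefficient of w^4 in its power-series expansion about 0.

Expand 1/(denominator) as a geometric series and multiply by the numerator's series.

-2/3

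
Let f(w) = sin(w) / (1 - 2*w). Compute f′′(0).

4

Expand 1/(denominator) as a geometric series and multiply by the numerator's series.
From the series, [w^2] f = 2; multiply by 2! = 2 to get 4.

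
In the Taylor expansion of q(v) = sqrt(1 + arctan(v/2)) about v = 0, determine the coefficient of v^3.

Substitute the inner expansion into the outer series and collect powers.
q(0) = 1
q′(0) = 1/4
q′′(0) = -1/16
q′′′(0) = -5/64
Then c_k = q^(k)(0)/k! gives each Taylor coefficient.

-5/384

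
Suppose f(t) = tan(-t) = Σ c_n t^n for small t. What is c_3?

-1/3

Compute the successive derivatives at the expansion point and divide by k!.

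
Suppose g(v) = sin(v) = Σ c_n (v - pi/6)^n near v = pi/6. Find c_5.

[(v - pi/6)^0] = 1/2;  [(v - pi/6)^1] = sqrt(3)/2;  [(v - pi/6)^2] = -1/4;  [(v - pi/6)^3] = -sqrt(3)/12;  [(v - pi/6)^4] = 1/48;  [(v - pi/6)^5] = sqrt(3)/240.
So c_5 = g^(5)(pi/6)/5! = sqrt(3)/240.

sqrt(3)/240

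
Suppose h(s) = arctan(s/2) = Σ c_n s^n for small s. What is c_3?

-1/24

[s^0] = 0;  [s^1] = 1/2;  [s^2] = 0;  [s^3] = -1/24.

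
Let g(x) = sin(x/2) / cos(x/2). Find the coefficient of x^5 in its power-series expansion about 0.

1/240

Write the quotient as an unknown series and match coefficients against numerator = denominator · series.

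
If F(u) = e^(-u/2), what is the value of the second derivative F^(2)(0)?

From the series, [u^2] F = 1/8; multiply by 2! = 2 to get 1/4.

1/4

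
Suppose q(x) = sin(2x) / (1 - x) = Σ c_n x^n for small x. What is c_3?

2/3

Write out both Maclaurin series and multiply, keeping only the needed powers.
q(0) = 0
q′(0) = 2
q′′(0) = 4
q′′′(0) = 4
The Taylor polynomial is Σ q^(k)(0)/k! · x^k.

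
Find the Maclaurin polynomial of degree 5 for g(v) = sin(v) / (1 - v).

101*v^5/120 + 5*v^4/6 + 5*v^3/6 + v^2 + v

Expand each factor separately, then convolve coefficients.
g(0) = 0
g′(0) = 1
g′′(0) = 2
g′′′(0) = 5
g^(4)(0) = 20
g^(5)(0) = 101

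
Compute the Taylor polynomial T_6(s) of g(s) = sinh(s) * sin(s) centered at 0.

Write out both Maclaurin series and multiply, keeping only the needed powers.
g(0) = 0
g′(0) = 0
g′′(0) = 2
g′′′(0) = 0
g^(4)(0) = 0
g^(5)(0) = 0
g^(6)(0) = -8
Then c_k = g^(k)(0)/k! gives each Taylor coefficient.

-s^6/90 + s^2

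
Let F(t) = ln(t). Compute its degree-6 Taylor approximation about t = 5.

Compute the successive derivatives at the expansion point and divide by k!.
F(5) = ln(5)
F′(5) = 1/5
F′′(5) = -1/25
F′′′(5) = 2/125
F^(4)(5) = -6/625
F^(5)(5) = 24/3125
F^(6)(5) = -24/3125
The Taylor polynomial is Σ F^(k)(5)/k! · (t - 5)^k.

-(t - 5)^6/93750 + (t - 5)^5/15625 - (t - 5)^4/2500 + (t - 5)^3/375 - (t - 5)^2/50 + (t - 5)/5 + ln(5)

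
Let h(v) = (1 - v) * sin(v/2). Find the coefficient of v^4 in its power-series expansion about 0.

Distribute the polynomial across the series and collect like powers.
[v^0] = 0;  [v^1] = 1/2;  [v^2] = -1/2;  [v^3] = -1/48;  [v^4] = 1/48.

1/48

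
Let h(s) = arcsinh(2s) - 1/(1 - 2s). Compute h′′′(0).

Combine the two series term by term.
From the series, [s^3] h = -28/3; multiply by 3! = 6 to get -56.

-56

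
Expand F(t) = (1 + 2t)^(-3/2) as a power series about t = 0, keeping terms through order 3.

Compute the successive derivatives at the expansion point and divide by k!.
[t^0] = 1;  [t^1] = -3;  [t^2] = 15/2;  [t^3] = -35/2.

-35*t^3/2 + 15*t^2/2 - 3*t + 1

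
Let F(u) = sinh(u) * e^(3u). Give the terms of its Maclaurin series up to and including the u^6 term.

14*u^6/5 + 62*u^5/15 + 5*u^4 + 14*u^3/3 + 3*u^2 + u

Multiply the two series term by term and collect like powers.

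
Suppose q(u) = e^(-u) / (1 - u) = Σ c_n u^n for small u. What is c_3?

Expand 1/(denominator) as a geometric series and multiply by the numerator's series.
[u^0] = 1;  [u^1] = 0;  [u^2] = 1/2;  [u^3] = 1/3.
So c_3 = q′′′(0)/3! = 1/3.

1/3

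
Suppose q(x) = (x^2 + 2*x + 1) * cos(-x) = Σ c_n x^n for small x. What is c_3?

Distribute the polynomial across the series and collect like powers.
[x^0] = 1;  [x^1] = 2;  [x^2] = 1/2;  [x^3] = -1.
So c_3 = q′′′(0)/3! = -1.

-1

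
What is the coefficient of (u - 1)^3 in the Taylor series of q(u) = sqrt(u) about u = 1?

1/16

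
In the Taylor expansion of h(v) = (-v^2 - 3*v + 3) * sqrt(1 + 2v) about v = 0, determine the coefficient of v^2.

Distribute the polynomial across the series and collect like powers.
h(0) = 3
h′(0) = 0
h′′(0) = -11
So c_2 = h′′(0)/2! = -11/2.

-11/2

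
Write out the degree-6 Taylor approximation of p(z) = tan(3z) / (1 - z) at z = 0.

Multiply the two series term by term and collect like powers.

222*z^6/5 + 222*z^5/5 + 12*z^4 + 12*z^3 + 3*z^2 + 3*z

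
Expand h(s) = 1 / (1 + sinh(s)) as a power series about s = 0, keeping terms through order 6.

Use the geometric series for the reciprocal, then substitute.
h(0) = 1
h′(0) = -1
h′′(0) = 2
h′′′(0) = -7
h^(4)(0) = 32
h^(5)(0) = -181
h^(6)(0) = 1232

77*s^6/45 - 181*s^5/120 + 4*s^4/3 - 7*s^3/6 + s^2 - s + 1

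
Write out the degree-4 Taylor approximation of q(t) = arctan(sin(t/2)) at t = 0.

-t^3/16 + t/2

Compose series: expand the inner function first, then feed it into the outer expansion.
[t^0] = 0;  [t^1] = 1/2;  [t^2] = 0;  [t^3] = -1/16;  [t^4] = 0.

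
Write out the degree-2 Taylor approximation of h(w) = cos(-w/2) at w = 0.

1 - w^2/8

Compute the successive derivatives at the expansion point and divide by k!.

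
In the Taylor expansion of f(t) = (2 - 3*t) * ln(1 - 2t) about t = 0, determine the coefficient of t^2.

2

Shift and add copies of the series according to the polynomial's terms.
[t^0] = 0;  [t^1] = -4;  [t^2] = 2.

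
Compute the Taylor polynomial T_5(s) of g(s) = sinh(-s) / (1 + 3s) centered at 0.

-9901*s^5/120 + 55*s^4/2 - 55*s^3/6 + 3*s^2 - s

Write out both Maclaurin series and multiply, keeping only the needed powers.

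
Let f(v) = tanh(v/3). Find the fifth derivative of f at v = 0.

16/243

The coefficient of v^5 in the expansion is 2/3645, so f^(5)(0) = 5! * (2/3645) = 16/243.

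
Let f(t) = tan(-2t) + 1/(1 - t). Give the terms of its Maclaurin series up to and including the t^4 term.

Combine the two series term by term.
f(0) = 1
f′(0) = -1
f′′(0) = 2
f′′′(0) = -10
f^(4)(0) = 24

t^4 - 5*t^3/3 + t^2 - t + 1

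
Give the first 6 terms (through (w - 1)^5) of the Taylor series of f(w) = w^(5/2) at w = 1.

Use the known series and substitute for the argument.
f(1) = 1
f′(1) = 5/2
f′′(1) = 15/4
f′′′(1) = 15/8
f^(4)(1) = -15/16
f^(5)(1) = 45/32

3*(w - 1)^5/256 - 5*(w - 1)^4/128 + 5*(w - 1)^3/16 + 15*(w - 1)^2/8 + 5*(w - 1)/2 + 1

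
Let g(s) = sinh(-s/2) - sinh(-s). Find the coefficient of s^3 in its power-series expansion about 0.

Add the two expansions coefficient-wise.
g(0) = 0
g′(0) = 1/2
g′′(0) = 0
g′′′(0) = 7/8

7/48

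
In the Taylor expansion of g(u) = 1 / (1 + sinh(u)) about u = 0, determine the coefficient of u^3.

Expand as Σ (-1)^k u^k with u equal to the inner function's series.
g(0) = 1
g′(0) = -1
g′′(0) = 2
g′′′(0) = -7
The Taylor polynomial is Σ g^(k)(0)/k! · u^k.

-7/6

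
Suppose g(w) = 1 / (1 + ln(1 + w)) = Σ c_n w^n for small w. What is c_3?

Write 1/(1+u) = 1 - u + u^2 - u^3 + ... and substitute the series for u.
g(0) = 1
g′(0) = -1
g′′(0) = 3
g′′′(0) = -14
The Taylor polynomial is Σ g^(k)(0)/k! · w^k.

-7/3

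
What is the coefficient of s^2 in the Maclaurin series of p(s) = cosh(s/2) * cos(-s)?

-3/8

Take the Cauchy product of the two expansions.
[s^0] = 1;  [s^1] = 0;  [s^2] = -3/8.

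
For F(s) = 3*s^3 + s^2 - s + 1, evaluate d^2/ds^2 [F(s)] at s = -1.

The coefficient of (s + 1)^2 in the expansion is -8, so F′′(-1) = 2! * (-8) = -16.

-16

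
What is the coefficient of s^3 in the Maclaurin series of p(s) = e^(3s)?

9/2

Use the known series and substitute for the argument.
[s^0] = 1;  [s^1] = 3;  [s^2] = 9/2;  [s^3] = 9/2.
So c_3 = p′′′(0)/3! = 9/2.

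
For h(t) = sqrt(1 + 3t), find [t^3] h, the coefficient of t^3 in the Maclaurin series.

27/16

h(0) = 1
h′(0) = 3/2
h′′(0) = -9/4
h′′′(0) = 81/8
So c_3 = h′′′(0)/3! = 27/16.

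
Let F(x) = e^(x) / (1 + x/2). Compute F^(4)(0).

1/2

Multiply the two series term by term and collect like powers.
The coefficient of x^4 in the expansion is 1/48, so F^(4)(0) = 4! * (1/48) = 1/2.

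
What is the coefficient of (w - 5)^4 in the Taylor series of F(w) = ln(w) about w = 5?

[(w - 5)^0] = ln(5);  [(w - 5)^1] = 1/5;  [(w - 5)^2] = -1/50;  [(w - 5)^3] = 1/375;  [(w - 5)^4] = -1/2500.
So c_4 = F^(4)(5)/4! = -1/2500.

-1/2500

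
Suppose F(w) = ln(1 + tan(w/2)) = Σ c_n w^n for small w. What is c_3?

1/12

Plug the Maclaurin series of the inner function into that of the outer and collect terms.
F(0) = 0
F′(0) = 1/2
F′′(0) = -1/4
F′′′(0) = 1/2
So c_3 = F′′′(0)/3! = 1/12.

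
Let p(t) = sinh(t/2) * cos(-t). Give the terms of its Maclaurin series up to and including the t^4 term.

Write out both Maclaurin series and multiply, keeping only the needed powers.
p(0) = 0
p′(0) = 1/2
p′′(0) = 0
p′′′(0) = -11/8
p^(4)(0) = 0

-11*t^3/48 + t/2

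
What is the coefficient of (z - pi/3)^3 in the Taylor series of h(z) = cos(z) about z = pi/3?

sqrt(3)/12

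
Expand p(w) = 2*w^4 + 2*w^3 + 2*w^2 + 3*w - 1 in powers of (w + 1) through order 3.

-6*(w + 1)^3 + 8*(w + 1)^2 - 3*(w + 1) - 2

Use the known series and substitute for the argument.
p(-1) = -2
p′(-1) = -3
p′′(-1) = 16
p′′′(-1) = -36
Then c_k = p^(k)(-1)/k! gives each Taylor coefficient.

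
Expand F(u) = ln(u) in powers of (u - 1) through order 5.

F(1) = 0
F′(1) = 1
F′′(1) = -1
F′′′(1) = 2
F^(4)(1) = -6
F^(5)(1) = 24

(u - 1)^5/5 - (u - 1)^4/4 + (u - 1)^3/3 - (u - 1)^2/2 + (u - 1)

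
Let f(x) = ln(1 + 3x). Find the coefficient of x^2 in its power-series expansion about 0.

-9/2

f(0) = 0
f′(0) = 3
f′′(0) = -9
So c_2 = f′′(0)/2! = -9/2.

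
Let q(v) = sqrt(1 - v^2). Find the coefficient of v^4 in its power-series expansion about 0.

-1/8

[v^0] = 1;  [v^1] = 0;  [v^2] = -1/2;  [v^3] = 0;  [v^4] = -1/8.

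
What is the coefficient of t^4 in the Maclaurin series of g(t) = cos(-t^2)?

c_4 = g^(4)(0)/4! = -1/2.

-1/2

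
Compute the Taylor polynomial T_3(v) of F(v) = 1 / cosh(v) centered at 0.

1 - v^2/2

Divide the numerator series by the denominator series (power-series long division).
[v^0] = 1;  [v^1] = 0;  [v^2] = -1/2;  [v^3] = 0.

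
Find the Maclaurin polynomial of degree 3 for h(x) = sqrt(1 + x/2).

x^3/128 - x^2/32 + x/4 + 1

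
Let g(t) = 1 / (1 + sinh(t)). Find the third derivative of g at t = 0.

Use the geometric series for the reciprocal, then substitute.
From the series, [t^3] g = -7/6; multiply by 3! = 6 to get -7.

-7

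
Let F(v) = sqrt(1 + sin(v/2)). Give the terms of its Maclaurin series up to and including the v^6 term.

-v^6/2949120 + v^5/122880 + v^4/6144 - v^3/384 - v^2/32 + v/4 + 1

Substitute the inner expansion into the outer series and collect powers.
F(0) = 1
F′(0) = 1/4
F′′(0) = -1/16
F′′′(0) = -1/64
F^(4)(0) = 1/256
F^(5)(0) = 1/1024
F^(6)(0) = -1/4096
Then c_k = F^(k)(0)/k! gives each Taylor coefficient.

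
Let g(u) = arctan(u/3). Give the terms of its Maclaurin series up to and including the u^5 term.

g(0) = 0
g′(0) = 1/3
g′′(0) = 0
g′′′(0) = -2/27
g^(4)(0) = 0
g^(5)(0) = 8/81

u^5/1215 - u^3/81 + u/3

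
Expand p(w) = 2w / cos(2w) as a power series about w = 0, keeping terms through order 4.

4*w^3 + 2*w

Divide the numerator series by the denominator series (power-series long division).
p(0) = 0
p′(0) = 2
p′′(0) = 0
p′′′(0) = 24
p^(4)(0) = 0
The Taylor polynomial is Σ p^(k)(0)/k! · w^k.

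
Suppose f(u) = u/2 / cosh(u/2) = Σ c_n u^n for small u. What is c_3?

-1/16

Divide the numerator series by the denominator series (power-series long division).
f(0) = 0
f′(0) = 1/2
f′′(0) = 0
f′′′(0) = -3/8
So c_3 = f′′′(0)/3! = -1/16.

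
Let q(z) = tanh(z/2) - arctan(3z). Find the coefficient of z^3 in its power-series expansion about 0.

215/24

Add the two expansions coefficient-wise.
So c_3 = q′′′(0)/3! = 215/24.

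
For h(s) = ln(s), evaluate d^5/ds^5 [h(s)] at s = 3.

8/81

From the series, [(s - 3)^5] h = 1/1215; multiply by 5! = 120 to get 8/81.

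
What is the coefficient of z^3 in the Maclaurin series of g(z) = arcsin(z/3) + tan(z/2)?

31/648

Expand each term separately and add.
[z^0] = 0;  [z^1] = 5/6;  [z^2] = 0;  [z^3] = 31/648.
So c_3 = g′′′(0)/3! = 31/648.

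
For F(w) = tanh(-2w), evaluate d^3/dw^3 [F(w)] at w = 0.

16

Use the known series and substitute for the argument.
The coefficient of w^3 in the expansion is 8/3, so F′′′(0) = 3! * (8/3) = 16.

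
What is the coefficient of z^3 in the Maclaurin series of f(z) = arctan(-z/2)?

1/24

f(0) = 0
f′(0) = -1/2
f′′(0) = 0
f′′′(0) = 1/4
The Taylor polynomial is Σ f^(k)(0)/k! · z^k.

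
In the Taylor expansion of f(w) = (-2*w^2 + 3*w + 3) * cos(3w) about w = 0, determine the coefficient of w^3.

-27/2

Shift and add copies of the series according to the polynomial's terms.
f(0) = 3
f′(0) = 3
f′′(0) = -31
f′′′(0) = -81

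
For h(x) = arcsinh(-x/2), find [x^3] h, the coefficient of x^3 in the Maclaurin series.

h(0) = 0
h′(0) = -1/2
h′′(0) = 0
h′′′(0) = 1/8

1/48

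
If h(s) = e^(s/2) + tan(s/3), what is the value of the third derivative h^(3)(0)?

Combine the two series term by term.
The coefficient of s^3 in the expansion is 43/1296, so h′′′(0) = 3! * (43/1296) = 43/216.

43/216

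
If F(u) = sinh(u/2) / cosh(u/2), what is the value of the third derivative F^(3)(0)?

Divide the numerator series by the denominator series (power-series long division).
From the series, [u^3] F = -1/24; multiply by 3! = 6 to get -1/4.

-1/4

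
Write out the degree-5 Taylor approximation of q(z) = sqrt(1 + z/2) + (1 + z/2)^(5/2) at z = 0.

5*z^5/4096 - 5*z^4/1024 + 3*z^3/64 + 7*z^2/16 + 3*z/2 + 2

Combine the two series term by term.
q(0) = 2
q′(0) = 3/2
q′′(0) = 7/8
q′′′(0) = 9/32
q^(4)(0) = -15/128
q^(5)(0) = 75/512
Dividing each by k! gives the coefficients c_0, ..., c_5.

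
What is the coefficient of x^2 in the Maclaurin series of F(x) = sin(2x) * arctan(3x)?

6

Write out both Maclaurin series and multiply, keeping only the needed powers.
F(0) = 0
F′(0) = 0
F′′(0) = 12
Dividing each by k! gives the coefficients c_0, ..., c_2.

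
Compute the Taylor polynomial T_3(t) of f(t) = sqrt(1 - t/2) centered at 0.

-t^3/128 - t^2/32 - t/4 + 1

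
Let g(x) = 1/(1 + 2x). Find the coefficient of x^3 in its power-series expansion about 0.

-8

Use the known series and substitute for the argument.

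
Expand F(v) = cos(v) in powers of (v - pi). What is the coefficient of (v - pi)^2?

1/2

Compute the successive derivatives at the expansion point and divide by k!.
F(pi) = -1
F′(pi) = 0
F′′(pi) = 1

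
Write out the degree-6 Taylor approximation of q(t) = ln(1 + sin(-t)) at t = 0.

-t^6/45 - t^5/24 - t^4/12 - t^3/6 - t^2/2 - t

Compose series: expand the inner function first, then feed it into the outer expansion.
[t^0] = 0;  [t^1] = -1;  [t^2] = -1/2;  [t^3] = -1/6;  [t^4] = -1/12;  [t^5] = -1/24;  [t^6] = -1/45.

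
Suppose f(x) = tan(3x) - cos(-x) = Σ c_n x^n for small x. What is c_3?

Combine the two series term by term.
f(0) = -1
f′(0) = 3
f′′(0) = 1
f′′′(0) = 54
So c_3 = f′′′(0)/3! = 9.

9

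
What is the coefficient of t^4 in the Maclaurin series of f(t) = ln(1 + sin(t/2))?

Compose series: expand the inner function first, then feed it into the outer expansion.
f(0) = 0
f′(0) = 1/2
f′′(0) = -1/4
f′′′(0) = 1/8
f^(4)(0) = -1/8
Dividing each by k! gives the coefficients c_0, ..., c_4.

-1/192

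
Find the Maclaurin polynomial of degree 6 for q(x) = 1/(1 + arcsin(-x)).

Plug the Maclaurin series of the inner function into that of the outer and collect terms.
[x^0] = 1;  [x^1] = 1;  [x^2] = 1;  [x^3] = 7/6;  [x^4] = 4/3;  [x^5] = 63/40;  [x^6] = 83/45.

83*x^6/45 + 63*x^5/40 + 4*x^4/3 + 7*x^3/6 + x^2 + x + 1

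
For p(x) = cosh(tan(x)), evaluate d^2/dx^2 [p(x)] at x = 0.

1

Let u equal the inner series; expand the outer function in u and truncate.
The coefficient of x^2 in the expansion is 1/2, so p′′(0) = 2! * (1/2) = 1.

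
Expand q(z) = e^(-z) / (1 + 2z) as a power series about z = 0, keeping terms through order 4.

211*z^4/8 - 79*z^3/6 + 13*z^2/2 - 3*z + 1

Take the Cauchy product of the two expansions.
q(0) = 1
q′(0) = -3
q′′(0) = 13
q′′′(0) = -79
q^(4)(0) = 633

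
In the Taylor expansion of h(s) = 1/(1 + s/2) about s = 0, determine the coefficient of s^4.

h(0) = 1
h′(0) = -1/2
h′′(0) = 1/2
h′′′(0) = -3/4
h^(4)(0) = 3/2
So c_4 = h^(4)(0)/4! = 1/16.

1/16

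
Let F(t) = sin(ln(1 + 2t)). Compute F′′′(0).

Let u equal the inner series; expand the outer function in u and truncate.
The coefficient of t^3 in the expansion is 4/3, so F′′′(0) = 3! * (4/3) = 8.

8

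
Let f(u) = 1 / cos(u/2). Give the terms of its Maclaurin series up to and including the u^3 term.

u^2/8 + 1

Divide the numerator series by the denominator series (power-series long division).
[u^0] = 1;  [u^1] = 0;  [u^2] = 1/8;  [u^3] = 0.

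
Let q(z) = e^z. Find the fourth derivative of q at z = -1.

e^(-1)

Differentiate repeatedly and evaluate at the center.
The coefficient of (z + 1)^4 in the expansion is e^(-1)/24, so q^(4)(-1) = 4! * (e^(-1)/24) = e^(-1).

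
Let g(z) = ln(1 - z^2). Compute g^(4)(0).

The coefficient of z^4 in the expansion is -1/2, so g^(4)(0) = 4! * (-1/2) = -12.

-12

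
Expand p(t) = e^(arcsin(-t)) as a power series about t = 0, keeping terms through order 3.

-t^3/3 + t^2/2 - t + 1

Compose series: expand the inner function first, then feed it into the outer expansion.
p(0) = 1
p′(0) = -1
p′′(0) = 1
p′′′(0) = -2
Then c_k = p^(k)(0)/k! gives each Taylor coefficient.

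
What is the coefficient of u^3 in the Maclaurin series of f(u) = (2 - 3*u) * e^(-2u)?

Shift and add copies of the series according to the polynomial's terms.
f(0) = 2
f′(0) = -7
f′′(0) = 20
f′′′(0) = -52
Then c_k = f^(k)(0)/k! gives each Taylor coefficient.

-26/3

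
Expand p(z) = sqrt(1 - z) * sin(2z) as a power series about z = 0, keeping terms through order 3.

-19*z^3/12 - z^2 + 2*z

Write out both Maclaurin series and multiply, keeping only the needed powers.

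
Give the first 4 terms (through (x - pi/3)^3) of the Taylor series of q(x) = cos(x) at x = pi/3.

sqrt(3)*(x - pi/3)^3/12 - (x - pi/3)^2/4 - sqrt(3)*(x - pi/3)/2 + 1/2

[(x - pi/3)^0] = 1/2;  [(x - pi/3)^1] = -sqrt(3)/2;  [(x - pi/3)^2] = -1/4;  [(x - pi/3)^3] = sqrt(3)/12.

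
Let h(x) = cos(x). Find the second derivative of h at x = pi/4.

-sqrt(2)/2

Differentiate repeatedly and evaluate at the center.
The coefficient of (x - pi/4)^2 in the expansion is -sqrt(2)/4, so h′′(pi/4) = 2! * (-sqrt(2)/4) = -sqrt(2)/2.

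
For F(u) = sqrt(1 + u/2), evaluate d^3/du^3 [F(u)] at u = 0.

3/64

From the series, [u^3] F = 1/128; multiply by 3! = 6 to get 3/64.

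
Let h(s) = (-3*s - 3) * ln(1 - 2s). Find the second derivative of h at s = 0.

24

Shift and add copies of the series according to the polynomial's terms.
From the series, [s^2] h = 12; multiply by 2! = 2 to get 24.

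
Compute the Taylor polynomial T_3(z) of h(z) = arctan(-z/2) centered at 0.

h(0) = 0
h′(0) = -1/2
h′′(0) = 0
h′′′(0) = 1/4

z^3/24 - z/2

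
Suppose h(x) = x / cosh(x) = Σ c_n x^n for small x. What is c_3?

-1/2

Invert the denominator's series and multiply.
[x^0] = 0;  [x^1] = 1;  [x^2] = 0;  [x^3] = -1/2.
So c_3 = h′′′(0)/3! = -1/2.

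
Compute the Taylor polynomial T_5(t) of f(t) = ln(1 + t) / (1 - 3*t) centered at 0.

Multiply the numerator's expansion by the denominator's geometric series.
f(0) = 0
f′(0) = 1
f′′(0) = 5
f′′′(0) = 47
f^(4)(0) = 558
f^(5)(0) = 8394

1399*t^5/20 + 93*t^4/4 + 47*t^3/6 + 5*t^2/2 + t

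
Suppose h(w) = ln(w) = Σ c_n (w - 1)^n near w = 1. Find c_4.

-1/4

h(1) = 0
h′(1) = 1
h′′(1) = -1
h′′′(1) = 2
h^(4)(1) = -6
So c_4 = h^(4)(1)/4! = -1/4.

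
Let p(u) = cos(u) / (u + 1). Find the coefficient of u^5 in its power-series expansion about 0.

Use 1/(1 - r) = Σ r^k on the denominator, then take the Cauchy product.
So c_5 = p^(5)(0)/5! = -13/24.

-13/24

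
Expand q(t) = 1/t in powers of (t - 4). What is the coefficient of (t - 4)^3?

[(t - 4)^0] = 1/4;  [(t - 4)^1] = -1/16;  [(t - 4)^2] = 1/64;  [(t - 4)^3] = -1/256.

-1/256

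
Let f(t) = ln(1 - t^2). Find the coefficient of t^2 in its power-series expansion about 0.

Compute the successive derivatives at the expansion point and divide by k!.
f(0) = 0
f′(0) = 0
f′′(0) = -2

-1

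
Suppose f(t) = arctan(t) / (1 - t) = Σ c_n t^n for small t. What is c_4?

2/3

Use 1/(1 - r) = Σ r^k on the denominator, then take the Cauchy product.
[t^0] = 0;  [t^1] = 1;  [t^2] = 1;  [t^3] = 2/3;  [t^4] = 2/3.
So c_4 = f^(4)(0)/4! = 2/3.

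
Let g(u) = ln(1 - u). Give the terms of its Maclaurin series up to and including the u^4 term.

g(0) = 0
g′(0) = -1
g′′(0) = -1
g′′′(0) = -2
g^(4)(0) = -6

-u^4/4 - u^3/3 - u^2/2 - u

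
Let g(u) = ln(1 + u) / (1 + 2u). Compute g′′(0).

-5

Multiply the two series term by term and collect like powers.
The coefficient of u^2 in the expansion is -5/2, so g′′(0) = 2! * (-5/2) = -5.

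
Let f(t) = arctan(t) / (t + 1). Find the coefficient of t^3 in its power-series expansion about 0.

Use 1/(1 - r) = Σ r^k on the denominator, then take the Cauchy product.
So c_3 = f′′′(0)/3! = 2/3.

2/3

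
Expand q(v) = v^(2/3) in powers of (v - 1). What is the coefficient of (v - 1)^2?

-1/9

Apply the Taylor formula c_k = f^(k)(a)/k!.
q(1) = 1
q′(1) = 2/3
q′′(1) = -2/9
So c_2 = q′′(1)/2! = -1/9.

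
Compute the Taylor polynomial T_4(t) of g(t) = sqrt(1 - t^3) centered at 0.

1 - t^3/2

Use the known series and substitute for the argument.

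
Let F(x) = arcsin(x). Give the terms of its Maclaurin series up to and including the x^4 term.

x^3/6 + x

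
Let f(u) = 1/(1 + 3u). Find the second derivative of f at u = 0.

The coefficient of u^2 in the expansion is 9, so f′′(0) = 2! * (9) = 18.

18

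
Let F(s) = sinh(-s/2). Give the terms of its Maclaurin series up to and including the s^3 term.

[s^0] = 0;  [s^1] = -1/2;  [s^2] = 0;  [s^3] = -1/48.

-s^3/48 - s/2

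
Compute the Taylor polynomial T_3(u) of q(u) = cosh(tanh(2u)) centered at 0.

2*u^2 + 1

Let u equal the inner series; expand the outer function in u and truncate.
[u^0] = 1;  [u^1] = 0;  [u^2] = 2;  [u^3] = 0.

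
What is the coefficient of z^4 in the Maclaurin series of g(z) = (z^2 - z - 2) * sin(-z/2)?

Multiply each power in the prefactor through the base expansion.
g(0) = 0
g′(0) = 1
g′′(0) = 1
g′′′(0) = -13/4
g^(4)(0) = -1/2
So c_4 = g^(4)(0)/4! = -1/48.

-1/48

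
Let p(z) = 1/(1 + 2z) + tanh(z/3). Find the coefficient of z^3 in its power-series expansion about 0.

Combine the two series term by term.
[z^0] = 1;  [z^1] = -5/3;  [z^2] = 4;  [z^3] = -649/81.

-649/81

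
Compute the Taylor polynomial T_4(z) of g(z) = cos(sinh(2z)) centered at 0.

-2*z^4 - 2*z^2 + 1

Compose series: expand the inner function first, then feed it into the outer expansion.
[z^0] = 1;  [z^1] = 0;  [z^2] = -2;  [z^3] = 0;  [z^4] = -2.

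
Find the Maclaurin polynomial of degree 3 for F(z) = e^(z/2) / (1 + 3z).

Multiply the two series term by term and collect like powers.
[z^0] = 1;  [z^1] = -5/2;  [z^2] = 61/8;  [z^3] = -1097/48.

-1097*z^3/48 + 61*z^2/8 - 5*z/2 + 1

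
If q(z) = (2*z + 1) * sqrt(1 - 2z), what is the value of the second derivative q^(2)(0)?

-5

Distribute the polynomial across the series and collect like powers.
The coefficient of z^2 in the expansion is -5/2, so q′′(0) = 2! * (-5/2) = -5.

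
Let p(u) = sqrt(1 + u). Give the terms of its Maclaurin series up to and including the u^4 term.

Apply the Taylor formula c_k = f^(k)(a)/k!.
p(0) = 1
p′(0) = 1/2
p′′(0) = -1/4
p′′′(0) = 3/8
p^(4)(0) = -15/16
Dividing each by k! gives the coefficients c_0, ..., c_4.

-5*u^4/128 + u^3/16 - u^2/8 + u/2 + 1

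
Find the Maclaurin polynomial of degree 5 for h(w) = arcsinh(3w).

h(0) = 0
h′(0) = 3
h′′(0) = 0
h′′′(0) = -27
h^(4)(0) = 0
h^(5)(0) = 2187
Then c_k = h^(k)(0)/k! gives each Taylor coefficient.

729*w^5/40 - 9*w^3/2 + 3*w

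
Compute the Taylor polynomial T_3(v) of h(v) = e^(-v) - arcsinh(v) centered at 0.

v^2/2 - 2*v + 1

Add the two expansions coefficient-wise.
h(0) = 1
h′(0) = -2
h′′(0) = 1
h′′′(0) = 0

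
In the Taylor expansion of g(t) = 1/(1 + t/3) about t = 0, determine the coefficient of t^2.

1/9

c_2 = g′′(0)/2! = 1/9.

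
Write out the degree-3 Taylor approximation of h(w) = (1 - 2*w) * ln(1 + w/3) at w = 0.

10*w^3/81 - 13*w^2/18 + w/3

Shift and add copies of the series according to the polynomial's terms.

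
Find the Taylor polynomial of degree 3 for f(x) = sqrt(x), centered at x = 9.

f(9) = 3
f′(9) = 1/6
f′′(9) = -1/108
f′′′(9) = 1/648

(x - 9)^3/3888 - (x - 9)^2/216 + (x - 9)/6 + 3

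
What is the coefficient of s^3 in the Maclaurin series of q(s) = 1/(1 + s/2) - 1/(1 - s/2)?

Combine the two series term by term.
q(0) = 0
q′(0) = -1
q′′(0) = 0
q′′′(0) = -3/2
So c_3 = q′′′(0)/3! = -1/4.

-1/4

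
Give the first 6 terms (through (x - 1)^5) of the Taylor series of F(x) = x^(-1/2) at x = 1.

[(x - 1)^0] = 1;  [(x - 1)^1] = -1/2;  [(x - 1)^2] = 3/8;  [(x - 1)^3] = -5/16;  [(x - 1)^4] = 35/128;  [(x - 1)^5] = -63/256.

-63*(x - 1)^5/256 + 35*(x - 1)^4/128 - 5*(x - 1)^3/16 + 3*(x - 1)^2/8 - (x - 1)/2 + 1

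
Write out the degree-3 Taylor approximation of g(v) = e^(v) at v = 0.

v^3/6 + v^2/2 + v + 1

Compute the successive derivatives at the expansion point and divide by k!.
g(0) = 1
g′(0) = 1
g′′(0) = 1
g′′′(0) = 1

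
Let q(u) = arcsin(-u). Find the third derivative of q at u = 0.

-1

The coefficient of u^3 in the expansion is -1/6, so q′′′(0) = 3! * (-1/6) = -1.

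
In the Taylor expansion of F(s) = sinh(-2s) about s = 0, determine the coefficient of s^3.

-4/3

[s^0] = 0;  [s^1] = -2;  [s^2] = 0;  [s^3] = -4/3.
So c_3 = F′′′(0)/3! = -4/3.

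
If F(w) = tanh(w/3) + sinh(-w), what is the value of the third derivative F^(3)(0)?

Expand each term separately and add.
From the series, [w^3] F = -29/162; multiply by 3! = 6 to get -29/27.

-29/27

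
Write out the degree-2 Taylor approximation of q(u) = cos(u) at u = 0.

[u^0] = 1;  [u^1] = 0;  [u^2] = -1/2.

1 - u^2/2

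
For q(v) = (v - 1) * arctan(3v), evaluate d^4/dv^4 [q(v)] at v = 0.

-216

Distribute the polynomial across the series and collect like powers.
From the series, [v^4] q = -9; multiply by 4! = 24 to get -216.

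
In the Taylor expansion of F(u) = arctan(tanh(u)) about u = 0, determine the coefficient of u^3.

-2/3

Substitute the inner expansion into the outer series and collect powers.
F(0) = 0
F′(0) = 1
F′′(0) = 0
F′′′(0) = -4
So c_3 = F′′′(0)/3! = -2/3.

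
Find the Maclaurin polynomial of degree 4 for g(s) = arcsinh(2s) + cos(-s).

Combine the two series term by term.
g(0) = 1
g′(0) = 2
g′′(0) = -1
g′′′(0) = -8
g^(4)(0) = 1

s^4/24 - 4*s^3/3 - s^2/2 + 2*s + 1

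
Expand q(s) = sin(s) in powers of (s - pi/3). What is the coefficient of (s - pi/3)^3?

[(s - pi/3)^0] = sqrt(3)/2;  [(s - pi/3)^1] = 1/2;  [(s - pi/3)^2] = -sqrt(3)/4;  [(s - pi/3)^3] = -1/12.
So c_3 = q′′′(pi/3)/3! = -1/12.

-1/12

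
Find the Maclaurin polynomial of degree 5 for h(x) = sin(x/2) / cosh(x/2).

3*x^5/320 - x^3/12 + x/2

Invert the denominator's series and multiply.
h(0) = 0
h′(0) = 1/2
h′′(0) = 0
h′′′(0) = -1/2
h^(4)(0) = 0
h^(5)(0) = 9/8
Dividing each by k! gives the coefficients c_0, ..., c_5.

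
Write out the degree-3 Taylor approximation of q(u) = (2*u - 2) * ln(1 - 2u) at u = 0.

4*u^3/3 + 4*u

Distribute the polynomial across the series and collect like powers.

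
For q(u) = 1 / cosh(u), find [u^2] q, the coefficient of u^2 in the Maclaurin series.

Divide the numerator series by the denominator series (power-series long division).
q(0) = 1
q′(0) = 0
q′′(0) = -1

-1/2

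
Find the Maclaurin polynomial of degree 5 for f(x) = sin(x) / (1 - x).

Multiply the two series term by term and collect like powers.

101*x^5/120 + 5*x^4/6 + 5*x^3/6 + x^2 + x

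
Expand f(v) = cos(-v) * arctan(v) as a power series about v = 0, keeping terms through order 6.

49*v^5/120 - 5*v^3/6 + v

Expand each factor separately, then convolve coefficients.
f(0) = 0
f′(0) = 1
f′′(0) = 0
f′′′(0) = -5
f^(4)(0) = 0
f^(5)(0) = 49
f^(6)(0) = 0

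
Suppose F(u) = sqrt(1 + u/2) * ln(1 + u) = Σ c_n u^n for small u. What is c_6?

-4267/40960

Expand each factor separately, then convolve coefficients.
F(0) = 0
F′(0) = 1
F′′(0) = -1/2
F′′′(0) = 17/16
F^(4)(0) = -55/16
F^(5)(0) = 3709/256
F^(6)(0) = -38403/512
The Taylor polynomial is Σ F^(k)(0)/k! · u^k.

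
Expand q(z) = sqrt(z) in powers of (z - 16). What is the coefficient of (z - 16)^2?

q(16) = 4
q′(16) = 1/8
q′′(16) = -1/256

-1/512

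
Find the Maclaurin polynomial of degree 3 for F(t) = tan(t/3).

t^3/81 + t/3

[t^0] = 0;  [t^1] = 1/3;  [t^2] = 0;  [t^3] = 1/81.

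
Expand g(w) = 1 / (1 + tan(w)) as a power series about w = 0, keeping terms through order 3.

Expand as Σ (-1)^k u^k with u equal to the inner function's series.
g(0) = 1
g′(0) = -1
g′′(0) = 2
g′′′(0) = -8
Then c_k = g^(k)(0)/k! gives each Taylor coefficient.

-4*w^3/3 + w^2 - w + 1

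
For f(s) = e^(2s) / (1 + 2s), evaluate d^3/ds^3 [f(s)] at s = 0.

-16

Expand each factor separately, then convolve coefficients.
The coefficient of s^3 in the expansion is -8/3, so f′′′(0) = 3! * (-8/3) = -16.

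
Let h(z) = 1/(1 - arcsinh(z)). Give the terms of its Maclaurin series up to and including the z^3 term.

Let u equal the inner series; expand the outer function in u and truncate.
h(0) = 1
h′(0) = 1
h′′(0) = 2
h′′′(0) = 5
The Taylor polynomial is Σ h^(k)(0)/k! · z^k.

5*z^3/6 + z^2 + z + 1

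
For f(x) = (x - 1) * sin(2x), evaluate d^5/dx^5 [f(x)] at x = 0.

-32

Multiply each power in the prefactor through the base expansion.
The coefficient of x^5 in the expansion is -4/15, so f^(5)(0) = 5! * (-4/15) = -32.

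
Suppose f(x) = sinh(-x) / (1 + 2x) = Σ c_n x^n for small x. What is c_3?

Take the Cauchy product of the two expansions.
f(0) = 0
f′(0) = -1
f′′(0) = 4
f′′′(0) = -25
Then c_k = f^(k)(0)/k! gives each Taylor coefficient.

-25/6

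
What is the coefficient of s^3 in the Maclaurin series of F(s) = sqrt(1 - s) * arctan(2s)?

-35/12

Write out both Maclaurin series and multiply, keeping only the needed powers.
[s^0] = 0;  [s^1] = 2;  [s^2] = -1;  [s^3] = -35/12.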